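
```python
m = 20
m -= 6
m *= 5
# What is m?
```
Trace:
  m=20
  m=14
  m=70

Final answer: 70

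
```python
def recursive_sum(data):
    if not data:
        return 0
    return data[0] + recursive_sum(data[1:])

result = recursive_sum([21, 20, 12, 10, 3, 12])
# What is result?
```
Call trace:
recursive_sum(data=[21, 20, 12, 10, 3, 12])
  recursive_sum(data=[20, 12, 10, 3, 12])
    recursive_sum(data=[12, 10, 3, 12])
      recursive_sum(data=[10, 3, 12])
        recursive_sum(data=[3, 12])
          recursive_sum(data=[12])
            recursive_sum(data=[])
            -> return 0
          -> return 12
        -> return 15
      -> return 25
    -> return 37
  -> return 57
-> return 78

Final answer: 78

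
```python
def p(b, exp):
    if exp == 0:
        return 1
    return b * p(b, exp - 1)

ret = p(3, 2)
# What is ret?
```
Call trace:
p(b=3, exp=2)
  p(b=3, exp=1)
    p(b=3, exp=0)
    -> return 1
  -> return 3
-> return 9

Final answer: 9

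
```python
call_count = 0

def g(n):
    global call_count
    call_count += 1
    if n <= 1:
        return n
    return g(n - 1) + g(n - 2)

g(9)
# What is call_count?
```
Call trace (a repeated sub-call is expanded the first time; later identical calls just restate its return value):
g(n=9)
  g(n=8)
    g(n=7)
      g(n=6)
        g(n=5)
          g(n=4)
            g(n=3)
              g(n=2)
                g(n=1)
                -> return 1
                g(n=0)
                -> return 0
              -> return 1
              g(n=1)
              -> return 1
            -> return 2
            g(n=2) -> return 1  (same call as traced above)
          -> return 3
          g(n=3) -> return 2  (same call as traced above)
        -> return 5
        g(n=4) -> return 3  (same call as traced above)
      -> return 8
      g(n=5) -> return 5  (same call as traced above)
    -> return 13
    g(n=6) -> return 8  (same call as traced above)
  -> return 21
  g(n=7) -> return 13  (same call as traced above)
-> return 34

call_count is incremented once per call, so count the calls in each subtree. Let C(n) = number of calls made by g(n).
C(0) = C(1) = 1 (base case, no recursion); C(n) = 1 + C(n - 1) + C(n - 2) otherwise.
C(2) = 1 + C(1) + C(0) = 1 + 1 + 1 = 3
C(3) = 1 + C(2) + C(1) = 1 + 3 + 1 = 5
C(4) = 1 + C(3) + C(2) = 1 + 5 + 3 = 9
C(5) = 1 + C(4) + C(3) = 1 + 9 + 5 = 15
C(6) = 1 + C(5) + C(4) = 1 + 15 + 9 = 25
C(7) = 1 + C(6) + C(5) = 1 + 25 + 15 = 41
C(8) = 1 + C(7) + C(6) = 1 + 41 + 25 = 67
C(9) = 1 + C(8) + C(7) = 1 + 67 + 41 = 109
call_count = C(9) = 109

Final answer: 109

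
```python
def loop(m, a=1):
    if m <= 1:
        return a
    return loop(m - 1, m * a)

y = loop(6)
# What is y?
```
Call trace:
loop(m=6, a=1)
  loop(m=5, a=6)
    loop(m=4, a=30)
      loop(m=3, a=120)
        loop(m=2, a=360)
          loop(m=1, a=720)
          -> return 720
        -> return 720
      -> return 720
    -> return 720
  -> return 720
-> return 720

Final answer: 720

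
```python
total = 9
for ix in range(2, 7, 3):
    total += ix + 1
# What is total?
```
Trace:
  total=9
  total=12, ix=2
  total=18, ix=5

Final answer: 18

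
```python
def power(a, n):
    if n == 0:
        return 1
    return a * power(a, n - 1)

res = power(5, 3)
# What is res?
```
Call trace:
power(a=5, n=3)
  power(a=5, n=2)
    power(a=5, n=1)
      power(a=5, n=0)
      -> return 1
    -> return 5
  -> return 25
-> return 125

Final answer: 125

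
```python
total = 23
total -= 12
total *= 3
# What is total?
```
Trace:
  total=23
  total=11
  total=33

Final answer: 33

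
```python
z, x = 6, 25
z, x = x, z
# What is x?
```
Trace:
  z=6, x=25
  z=25, x=6

Final answer: 6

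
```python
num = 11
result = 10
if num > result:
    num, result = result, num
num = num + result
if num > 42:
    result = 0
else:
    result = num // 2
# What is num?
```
Trace:
  num=11
  num=11, result=10
  num=10, result=11
  num=21, result=11
  num=21, result=10

Final answer: 21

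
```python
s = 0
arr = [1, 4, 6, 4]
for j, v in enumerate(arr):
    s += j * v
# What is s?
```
Trace:
  s=0
  s=0, j=0, v=1
  s=4, j=1, v=4
  s=16, j=2, v=6
  s=28, j=3, v=4

Final answer: 28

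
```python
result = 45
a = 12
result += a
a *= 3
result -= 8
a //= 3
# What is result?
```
Trace:
  result=45
  result=45, a=12
  result=57, a=12
  result=57, a=36
  result=49, a=36
  result=49, a=12

Final answer: 49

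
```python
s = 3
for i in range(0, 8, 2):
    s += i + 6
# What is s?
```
Trace:
  s=3
  s=9, i=0
  s=17, i=2
  s=27, i=4
  s=39, i=6

Final answer: 39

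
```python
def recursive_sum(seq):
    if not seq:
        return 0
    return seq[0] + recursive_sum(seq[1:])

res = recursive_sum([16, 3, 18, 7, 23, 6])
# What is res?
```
Call trace:
recursive_sum(seq=[16, 3, 18, 7, 23, 6])
  recursive_sum(seq=[3, 18, 7, 23, 6])
    recursive_sum(seq=[18, 7, 23, 6])
      recursive_sum(seq=[7, 23, 6])
        recursive_sum(seq=[23, 6])
          recursive_sum(seq=[6])
            recursive_sum(seq=[])
            -> return 0
          -> return 6
        -> return 29
      -> return 36
    -> return 54
  -> return 57
-> return 73

Final answer: 73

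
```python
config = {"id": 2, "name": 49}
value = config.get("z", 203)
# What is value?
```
Trace:
  config={'id': 2, 'name': 49}
  config={'id': 2, 'name': 49}, value=203

Final answer: 203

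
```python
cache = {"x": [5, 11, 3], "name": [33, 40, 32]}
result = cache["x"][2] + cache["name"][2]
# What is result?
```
Trace:
  cache={'x': [5, 11, 3], 'name': [33, 40, 32]}
  cache={'x': [5, 11, 3], 'name': [33, 40, 32]}, result=35

Final answer: 35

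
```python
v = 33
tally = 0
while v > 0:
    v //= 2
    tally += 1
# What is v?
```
Trace:
  v=33
  v=33, tally=0
  v=16, tally=1
  v=8, tally=2
  v=4, tally=3
  v=2, tally=4
  v=1, tally=5
  v=0, tally=6

Final answer: 0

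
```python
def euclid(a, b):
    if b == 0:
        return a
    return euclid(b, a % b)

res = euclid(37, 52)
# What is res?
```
Call trace:
euclid(a=37, b=52)
  euclid(a=52, b=37)
    euclid(a=37, b=15)
      euclid(a=15, b=7)
        euclid(a=7, b=1)
          euclid(a=1, b=0)
          -> return 1
        -> return 1
      -> return 1
    -> return 1
  -> return 1
-> return 1

Final answer: 1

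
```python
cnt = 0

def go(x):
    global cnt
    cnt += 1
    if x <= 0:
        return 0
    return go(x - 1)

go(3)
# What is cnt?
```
Call trace:
go(x=3)
  go(x=2)
    go(x=1)
      go(x=0)
      -> return 0
    -> return 0
  -> return 0
-> return 0

cnt is incremented once per call. go is entered once for each x = 3, 2, 1, 0 (the x <= 0 call returns without recursing), i.e. 3 + 1 calls.
cnt = 4

Final answer: 4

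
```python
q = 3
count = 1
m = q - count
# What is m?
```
Trace:
  q=3
  q=3, count=1
  q=3, count=1, m=2

Final answer: 2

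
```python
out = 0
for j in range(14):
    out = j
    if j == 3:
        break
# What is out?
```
Trace:
  out=0
  out=0, j=0
  out=1, j=1
  out=2, j=2
  out=3, j=3

Final answer: 3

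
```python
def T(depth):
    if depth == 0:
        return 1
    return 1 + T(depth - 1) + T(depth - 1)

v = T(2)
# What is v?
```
Call trace (a repeated sub-call is expanded the first time; later identical calls just restate its return value):
T(depth=2)
  T(depth=1)
    T(depth=0)
    -> return 1
    T(depth=0)
    -> return 1
  -> return 3
  T(depth=1) -> return 3  (same call as traced above)
-> return 7

Final answer: 7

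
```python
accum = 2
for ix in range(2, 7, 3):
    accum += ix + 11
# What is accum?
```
Trace:
  accum=2
  accum=15, ix=2
  accum=31, ix=5

Final answer: 31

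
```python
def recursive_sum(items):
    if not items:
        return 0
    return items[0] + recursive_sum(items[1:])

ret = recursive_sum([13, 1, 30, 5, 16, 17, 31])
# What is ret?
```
Call trace:
recursive_sum(items=[13, 1, 30, 5, 16, 17, 31])
  recursive_sum(items=[1, 30, 5, 16, 17, 31])
    recursive_sum(items=[30, 5, 16, 17, 31])
      recursive_sum(items=[5, 16, 17, 31])
        recursive_sum(items=[16, 17, 31])
          recursive_sum(items=[17, 31])
            recursive_sum(items=[31])
              recursive_sum(items=[])
              -> return 0
            -> return 31
          -> return 48
        -> return 64
      -> return 69
    -> return 99
  -> return 100
-> return 113

Final answer: 113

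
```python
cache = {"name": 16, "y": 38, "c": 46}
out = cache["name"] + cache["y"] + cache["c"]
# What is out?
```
Trace:
  cache={'name': 16, 'y': 38, 'c': 46}
  cache={'name': 16, 'y': 38, 'c': 46}, out=100

Final answer: 100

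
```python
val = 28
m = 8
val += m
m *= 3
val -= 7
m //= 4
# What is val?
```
Trace:
  val=28
  val=28, m=8
  val=36, m=8
  val=36, m=24
  val=29, m=24
  val=29, m=6

Final answer: 29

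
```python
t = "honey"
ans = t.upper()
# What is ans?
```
Trace:
  t='honey'
  t='honey', ans='HONEY'

Final answer: 'HONEY'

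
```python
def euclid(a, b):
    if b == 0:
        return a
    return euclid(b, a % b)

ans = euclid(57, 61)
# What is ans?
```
Call trace:
euclid(a=57, b=61)
  euclid(a=61, b=57)
    euclid(a=57, b=4)
      euclid(a=4, b=1)
        euclid(a=1, b=0)
        -> return 1
      -> return 1
    -> return 1
  -> return 1
-> return 1

Final answer: 1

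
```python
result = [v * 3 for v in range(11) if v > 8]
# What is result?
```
Trace:
  v=0
  v=1
  v=2
  v=3
  v=4
  v=5
  v=6
  v=7
  v=8
  v=9
  v=10
  result=[27, 30]

Final answer: [27, 30]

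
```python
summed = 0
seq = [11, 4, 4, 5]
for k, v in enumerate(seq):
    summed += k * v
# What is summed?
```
Trace:
  summed=0
  summed=0, k=0, v=11
  summed=4, k=1, v=4
  summed=12, k=2, v=4
  summed=27, k=3, v=5

Final answer: 27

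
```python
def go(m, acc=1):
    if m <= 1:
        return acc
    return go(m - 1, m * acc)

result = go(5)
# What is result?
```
Call trace:
go(m=5, acc=1)
  go(m=4, acc=5)
    go(m=3, acc=20)
      go(m=2, acc=60)
        go(m=1, acc=120)
        -> return 120
      -> return 120
    -> return 120
  -> return 120
-> return 120

Final answer: 120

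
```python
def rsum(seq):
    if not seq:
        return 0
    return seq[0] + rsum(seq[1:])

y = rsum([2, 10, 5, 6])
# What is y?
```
Call trace:
rsum(seq=[2, 10, 5, 6])
  rsum(seq=[10, 5, 6])
    rsum(seq=[5, 6])
      rsum(seq=[6])
        rsum(seq=[])
        -> return 0
      -> return 6
    -> return 11
  -> return 21
-> return 23

Final answer: 23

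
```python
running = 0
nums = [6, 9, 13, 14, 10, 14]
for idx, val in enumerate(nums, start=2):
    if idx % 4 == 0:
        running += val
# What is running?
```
Trace:
  running=0
  running=0, idx=2, val=6
  running=0, idx=3, val=9
  running=13, idx=4, val=13
  running=13, idx=5, val=14
  running=13, idx=6, val=10
  running=13, idx=7, val=14

Final answer: 13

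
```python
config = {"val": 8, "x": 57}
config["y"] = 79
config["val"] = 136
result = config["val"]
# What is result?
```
Trace:
  config={'val': 8, 'x': 57}
  config={'val': 8, 'x': 57, 'y': 79}
  config={'val': 136, 'x': 57, 'y': 79}
  config={'val': 136, 'x': 57, 'y': 79}, result=136

Final answer: 136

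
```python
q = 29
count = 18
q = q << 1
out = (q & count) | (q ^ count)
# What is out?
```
Trace:
  q=29
  q=29, count=18
  q=58, count=18
  q=58, count=18, out=58

Final answer: 58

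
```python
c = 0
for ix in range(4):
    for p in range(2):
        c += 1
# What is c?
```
Trace:
  c=0
  c=1, ix=0, p=0
  c=2, ix=0, p=1
  c=3, ix=1, p=0
  c=4, ix=1, p=1
  c=5, ix=2, p=0
  c=6, ix=2, p=1
  c=7, ix=3, p=0
  c=8, ix=3, p=1

Final answer: 8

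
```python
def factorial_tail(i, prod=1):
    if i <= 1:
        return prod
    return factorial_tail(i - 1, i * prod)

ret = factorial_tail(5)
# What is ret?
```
Call trace:
factorial_tail(i=5, prod=1)
  factorial_tail(i=4, prod=5)
    factorial_tail(i=3, prod=20)
      factorial_tail(i=2, prod=60)
        factorial_tail(i=1, prod=120)
        -> return 120
      -> return 120
    -> return 120
  -> return 120
-> return 120

Final answer: 120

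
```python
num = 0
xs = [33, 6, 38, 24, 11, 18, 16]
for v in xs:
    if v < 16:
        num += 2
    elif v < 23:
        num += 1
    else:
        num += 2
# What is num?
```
Trace:
  num=0
  num=2, v=33
  num=4, v=6
  num=6, v=38
  num=8, v=24
  num=10, v=11
  num=11, v=18
  num=12, v=16

Final answer: 12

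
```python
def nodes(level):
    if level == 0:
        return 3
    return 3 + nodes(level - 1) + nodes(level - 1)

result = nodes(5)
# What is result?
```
Call trace (a repeated sub-call is expanded the first time; later identical calls just restate its return value):
nodes(level=5)
  nodes(level=4)
    nodes(level=3)
      nodes(level=2)
        nodes(level=1)
          nodes(level=0)
          -> return 3
          nodes(level=0)
          -> return 3
        -> return 9
        nodes(level=1) -> return 9  (same call as traced above)
      -> return 21
      nodes(level=2) -> return 21  (same call as traced above)
    -> return 45
    nodes(level=3) -> return 45  (same call as traced above)
  -> return 93
  nodes(level=4) -> return 93  (same call as traced above)
-> return 189

Final answer: 189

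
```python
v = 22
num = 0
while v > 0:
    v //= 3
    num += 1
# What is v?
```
Trace:
  v=22
  v=22, num=0
  v=7, num=1
  v=2, num=2
  v=0, num=3

Final answer: 0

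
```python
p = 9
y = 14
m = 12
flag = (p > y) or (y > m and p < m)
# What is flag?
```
Trace:
  p=9
  p=9, y=14
  p=9, y=14, m=12
  p=9, y=14, m=12, flag=True

Final answer: True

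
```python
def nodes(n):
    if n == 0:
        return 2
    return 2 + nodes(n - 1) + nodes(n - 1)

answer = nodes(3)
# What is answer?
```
Call trace (a repeated sub-call is expanded the first time; later identical calls just restate its return value):
nodes(n=3)
  nodes(n=2)
    nodes(n=1)
      nodes(n=0)
      -> return 2
      nodes(n=0)
      -> return 2
    -> return 6
    nodes(n=1) -> return 6  (same call as traced above)
  -> return 14
  nodes(n=2) -> return 14  (same call as traced above)
-> return 30

Final answer: 30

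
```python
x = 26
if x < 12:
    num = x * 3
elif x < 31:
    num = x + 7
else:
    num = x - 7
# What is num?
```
Trace:
  x=26
  x=26, num=33

Final answer: 33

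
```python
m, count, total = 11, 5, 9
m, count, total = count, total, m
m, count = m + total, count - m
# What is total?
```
Trace:
  m=11, count=5, total=9
  m=5, count=9, total=11
  m=16, count=4, total=11

Final answer: 11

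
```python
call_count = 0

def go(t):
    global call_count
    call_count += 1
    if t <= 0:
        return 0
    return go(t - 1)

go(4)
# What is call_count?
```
Call trace:
go(t=4)
  go(t=3)
    go(t=2)
      go(t=1)
        go(t=0)
        -> return 0
      -> return 0
    -> return 0
  -> return 0
-> return 0

call_count is incremented once per call. go is entered once for each t = 4, 3, 2, 1, 0 (the t <= 0 call returns without recursing), i.e. 4 + 1 calls.
call_count = 5

Final answer: 5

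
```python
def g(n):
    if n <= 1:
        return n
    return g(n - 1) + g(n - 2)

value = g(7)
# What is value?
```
Call trace (a repeated sub-call is expanded the first time; later identical calls just restate its return value):
g(n=7)
  g(n=6)
    g(n=5)
      g(n=4)
        g(n=3)
          g(n=2)
            g(n=1)
            -> return 1
            g(n=0)
            -> return 0
          -> return 1
          g(n=1)
          -> return 1
        -> return 2
        g(n=2) -> return 1  (same call as traced above)
      -> return 3
      g(n=3) -> return 2  (same call as traced above)
    -> return 5
    g(n=4) -> return 3  (same call as traced above)
  -> return 8
  g(n=5) -> return 5  (same call as traced above)
-> return 13

Final answer: 13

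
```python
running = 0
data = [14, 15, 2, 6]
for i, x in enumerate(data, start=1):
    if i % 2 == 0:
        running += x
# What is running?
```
Trace:
  running=0
  running=0, i=1, x=14
  running=15, i=2, x=15
  running=15, i=3, x=2
  running=21, i=4, x=6

Final answer: 21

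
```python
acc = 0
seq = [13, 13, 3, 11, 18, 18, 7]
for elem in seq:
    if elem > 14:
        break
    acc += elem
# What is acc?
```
Trace:
  acc=0
  acc=13, elem=13
  acc=26, elem=13
  acc=29, elem=3
  acc=40, elem=11
  acc=40, elem=18

Final answer: 40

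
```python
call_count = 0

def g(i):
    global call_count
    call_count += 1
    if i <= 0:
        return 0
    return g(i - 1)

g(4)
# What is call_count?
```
Call trace:
g(i=4)
  g(i=3)
    g(i=2)
      g(i=1)
        g(i=0)
        -> return 0
      -> return 0
    -> return 0
  -> return 0
-> return 0

call_count is incremented once per call. g is entered once for each i = 4, 3, 2, 1, 0 (the i <= 0 call returns without recursing), i.e. 4 + 1 calls.
call_count = 5

Final answer: 5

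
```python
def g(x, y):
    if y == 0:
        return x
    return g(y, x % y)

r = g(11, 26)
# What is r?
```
Call trace:
g(x=11, y=26)
  g(x=26, y=11)
    g(x=11, y=4)
      g(x=4, y=3)
        g(x=3, y=1)
          g(x=1, y=0)
          -> return 1
        -> return 1
      -> return 1
    -> return 1
  -> return 1
-> return 1

Final answer: 1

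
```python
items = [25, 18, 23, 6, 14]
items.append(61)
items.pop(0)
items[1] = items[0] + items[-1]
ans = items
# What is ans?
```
Trace:
  items=[25, 18, 23, 6, 14]
  items=[25, 18, 23, 6, 14, 61]
  items=[18, 23, 6, 14, 61]
  items=[18, 79, 6, 14, 61]
  items=[18, 79, 6, 14, 61], ans=[18, 79, 6, 14, 61]

Final answer: [18, 79, 6, 14, 61]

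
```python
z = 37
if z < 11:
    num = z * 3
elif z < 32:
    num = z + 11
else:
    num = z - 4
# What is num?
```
Trace:
  z=37
  z=37, num=33

Final answer: 33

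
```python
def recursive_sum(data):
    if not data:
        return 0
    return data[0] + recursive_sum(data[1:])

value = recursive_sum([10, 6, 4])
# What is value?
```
Call trace:
recursive_sum(data=[10, 6, 4])
  recursive_sum(data=[6, 4])
    recursive_sum(data=[4])
      recursive_sum(data=[])
      -> return 0
    -> return 4
  -> return 10
-> return 20

Final answer: 20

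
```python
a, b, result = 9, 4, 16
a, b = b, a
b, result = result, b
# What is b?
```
Trace:
  a=9, b=4, result=16
  a=4, b=9, result=16
  a=4, b=16, result=9

Final answer: 16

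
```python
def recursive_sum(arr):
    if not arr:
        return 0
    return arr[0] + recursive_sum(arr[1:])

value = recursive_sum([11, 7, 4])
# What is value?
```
Call trace:
recursive_sum(arr=[11, 7, 4])
  recursive_sum(arr=[7, 4])
    recursive_sum(arr=[4])
      recursive_sum(arr=[])
      -> return 0
    -> return 4
  -> return 11
-> return 22

Final answer: 22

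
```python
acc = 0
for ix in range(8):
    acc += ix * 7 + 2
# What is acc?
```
Trace:
  acc=0
  acc=2, ix=0
  acc=11, ix=1
  acc=27, ix=2
  acc=50, ix=3
  acc=80, ix=4
  acc=117, ix=5
  acc=161, ix=6
  acc=212, ix=7

Final answer: 212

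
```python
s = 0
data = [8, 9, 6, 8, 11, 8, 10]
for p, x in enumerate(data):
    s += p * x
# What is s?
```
Trace:
  s=0
  s=0, p=0, x=8
  s=9, p=1, x=9
  s=21, p=2, x=6
  s=45, p=3, x=8
  s=89, p=4, x=11
  s=129, p=5, x=8
  s=189, p=6, x=10

Final answer: 189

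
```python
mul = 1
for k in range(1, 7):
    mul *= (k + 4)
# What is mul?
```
Trace:
  mul=1
  mul=5, k=1
  mul=30, k=2
  mul=210, k=3
  mul=1680, k=4
  mul=15120, k=5
  mul=151200, k=6

Final answer: 151200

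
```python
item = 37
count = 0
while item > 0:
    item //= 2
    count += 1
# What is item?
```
Trace:
  item=37
  item=37, count=0
  item=18, count=1
  item=9, count=2
  item=4, count=3
  item=2, count=4
  item=1, count=5
  item=0, count=6

Final answer: 0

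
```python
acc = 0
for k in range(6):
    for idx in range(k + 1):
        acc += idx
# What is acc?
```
Trace:
  acc=0
  acc=0, k=0, idx=0
  acc=0, k=1, idx=0
  acc=1, k=1, idx=1
  acc=1, k=2, idx=0
  acc=2, k=2, idx=1
  acc=4, k=2, idx=2
  acc=4, k=3, idx=0
  acc=5, k=3, idx=1
  acc=7, k=3, idx=2
  acc=10, k=3, idx=3
  acc=10, k=4, idx=0
  acc=11, k=4, idx=1
  acc=13, k=4, idx=2
  acc=16, k=4, idx=3
  acc=20, k=4, idx=4
  acc=20, k=5, idx=0
  acc=21, k=5, idx=1
  acc=23, k=5, idx=2
  acc=26, k=5, idx=3
  acc=30, k=5, idx=4
  acc=35, k=5, idx=5

Final answer: 35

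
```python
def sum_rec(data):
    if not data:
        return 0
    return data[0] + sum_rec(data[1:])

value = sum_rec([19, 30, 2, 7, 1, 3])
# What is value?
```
Call trace:
sum_rec(data=[19, 30, 2, 7, 1, 3])
  sum_rec(data=[30, 2, 7, 1, 3])
    sum_rec(data=[2, 7, 1, 3])
      sum_rec(data=[7, 1, 3])
        sum_rec(data=[1, 3])
          sum_rec(data=[3])
            sum_rec(data=[])
            -> return 0
          -> return 3
        -> return 4
      -> return 11
    -> return 13
  -> return 43
-> return 62

Final answer: 62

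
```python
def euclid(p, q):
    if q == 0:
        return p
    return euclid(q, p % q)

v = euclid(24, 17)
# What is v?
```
Call trace:
euclid(p=24, q=17)
  euclid(p=17, q=7)
    euclid(p=7, q=3)
      euclid(p=3, q=1)
        euclid(p=1, q=0)
        -> return 1
      -> return 1
    -> return 1
  -> return 1
-> return 1

Final answer: 1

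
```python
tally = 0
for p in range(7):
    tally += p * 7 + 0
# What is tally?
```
Trace:
  tally=0
  tally=0, p=0
  tally=7, p=1
  tally=21, p=2
  tally=42, p=3
  tally=70, p=4
  tally=105, p=5
  tally=147, p=6

Final answer: 147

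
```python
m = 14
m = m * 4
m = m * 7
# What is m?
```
Trace:
  m=14
  m=56
  m=392

Final answer: 392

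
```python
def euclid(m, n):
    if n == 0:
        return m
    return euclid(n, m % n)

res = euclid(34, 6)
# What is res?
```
Call trace:
euclid(m=34, n=6)
  euclid(m=6, n=4)
    euclid(m=4, n=2)
      euclid(m=2, n=0)
      -> return 2
    -> return 2
  -> return 2
-> return 2

Final answer: 2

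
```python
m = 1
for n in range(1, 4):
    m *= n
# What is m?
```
Trace:
  m=1
  m=1, n=1
  m=2, n=2
  m=6, n=3

Final answer: 6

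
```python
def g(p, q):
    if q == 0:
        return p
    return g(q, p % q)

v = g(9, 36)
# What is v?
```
Call trace:
g(p=9, q=36)
  g(p=36, q=9)
    g(p=9, q=0)
    -> return 9
  -> return 9
-> return 9

Final answer: 9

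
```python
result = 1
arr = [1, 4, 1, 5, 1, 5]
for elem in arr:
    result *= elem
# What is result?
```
Trace:
  result=1
  result=1, elem=1
  result=4, elem=4
  result=4, elem=1
  result=20, elem=5
  result=20, elem=1
  result=100, elem=5

Final answer: 100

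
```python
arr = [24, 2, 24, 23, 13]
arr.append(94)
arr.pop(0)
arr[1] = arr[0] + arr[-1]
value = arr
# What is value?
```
Trace:
  arr=[24, 2, 24, 23, 13]
  arr=[24, 2, 24, 23, 13, 94]
  arr=[2, 24, 23, 13, 94]
  arr=[2, 96, 23, 13, 94]
  arr=[2, 96, 23, 13, 94], value=[2, 96, 23, 13, 94]

Final answer: [2, 96, 23, 13, 94]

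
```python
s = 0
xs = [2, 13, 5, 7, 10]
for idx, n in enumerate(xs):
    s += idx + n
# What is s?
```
Trace:
  s=0
  s=2, idx=0, n=2
  s=16, idx=1, n=13
  s=23, idx=2, n=5
  s=33, idx=3, n=7
  s=47, idx=4, n=10

Final answer: 47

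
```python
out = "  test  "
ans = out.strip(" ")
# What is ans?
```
Trace:
  out='  test  '
  out='  test  ', ans='test'

Final answer: 'test'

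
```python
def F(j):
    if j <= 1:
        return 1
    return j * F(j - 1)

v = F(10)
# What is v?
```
Call trace:
F(j=10)
  F(j=9)
    F(j=8)
      F(j=7)
        F(j=6)
          F(j=5)
            F(j=4)
              F(j=3)
                F(j=2)
                  F(j=1)
                  -> return 1
                -> return 2
              -> return 6
            -> return 24
          -> return 120
        -> return 720
      -> return 5040
    -> return 40320
  -> return 362880
-> return 3628800

Final answer: 3628800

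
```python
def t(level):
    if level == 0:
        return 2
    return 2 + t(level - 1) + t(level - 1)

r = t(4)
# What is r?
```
Call trace (a repeated sub-call is expanded the first time; later identical calls just restate its return value):
t(level=4)
  t(level=3)
    t(level=2)
      t(level=1)
        t(level=0)
        -> return 2
        t(level=0)
        -> return 2
      -> return 6
      t(level=1) -> return 6  (same call as traced above)
    -> return 14
    t(level=2) -> return 14  (same call as traced above)
  -> return 30
  t(level=3) -> return 30  (same call as traced above)
-> return 62

Final answer: 62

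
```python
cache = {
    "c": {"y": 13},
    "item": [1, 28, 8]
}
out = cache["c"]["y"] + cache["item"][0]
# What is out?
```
Trace:
  cache={'c': {'y': 13}, 'item': [1, 28, 8]}
  cache={'c': {'y': 13}, 'item': [1, 28, 8]}, out=14

Final answer: 14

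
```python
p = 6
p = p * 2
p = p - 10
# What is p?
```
Trace:
  p=6
  p=12
  p=2

Final answer: 2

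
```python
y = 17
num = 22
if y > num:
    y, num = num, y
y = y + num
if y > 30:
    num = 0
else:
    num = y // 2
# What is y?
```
Trace:
  y=17
  y=17, num=22
  y=17, num=22
  y=39, num=22
  y=39, num=0

Final answer: 39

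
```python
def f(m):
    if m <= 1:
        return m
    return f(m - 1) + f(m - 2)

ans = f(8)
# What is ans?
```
Call trace (a repeated sub-call is expanded the first time; later identical calls just restate its return value):
f(m=8)
  f(m=7)
    f(m=6)
      f(m=5)
        f(m=4)
          f(m=3)
            f(m=2)
              f(m=1)
              -> return 1
              f(m=0)
              -> return 0
            -> return 1
            f(m=1)
            -> return 1
          -> return 2
          f(m=2) -> return 1  (same call as traced above)
        -> return 3
        f(m=3) -> return 2  (same call as traced above)
      -> return 5
      f(m=4) -> return 3  (same call as traced above)
    -> return 8
    f(m=5) -> return 5  (same call as traced above)
  -> return 13
  f(m=6) -> return 8  (same call as traced above)
-> return 21

Final answer: 21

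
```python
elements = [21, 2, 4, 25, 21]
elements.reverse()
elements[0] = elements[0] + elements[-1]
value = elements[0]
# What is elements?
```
Trace:
  elements=[21, 2, 4, 25, 21]
  elements=[21, 25, 4, 2, 21]
  elements=[42, 25, 4, 2, 21]
  elements=[42, 25, 4, 2, 21], value=42

Final answer: [42, 25, 4, 2, 21]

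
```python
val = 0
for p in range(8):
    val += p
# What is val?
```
Trace:
  val=0
  val=0, p=0
  val=1, p=1
  val=3, p=2
  val=6, p=3
  val=10, p=4
  val=15, p=5
  val=21, p=6
  val=28, p=7

Final answer: 28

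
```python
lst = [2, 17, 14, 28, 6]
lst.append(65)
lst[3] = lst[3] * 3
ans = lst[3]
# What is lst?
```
Trace:
  lst=[2, 17, 14, 28, 6]
  lst=[2, 17, 14, 28, 6, 65]
  lst=[2, 17, 14, 84, 6, 65]
  lst=[2, 17, 14, 84, 6, 65], ans=84

Final answer: [2, 17, 14, 84, 6, 65]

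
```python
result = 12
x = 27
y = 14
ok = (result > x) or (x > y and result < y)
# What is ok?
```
Trace:
  result=12
  result=12, x=27
  result=12, x=27, y=14
  result=12, x=27, y=14, ok=True

Final answer: True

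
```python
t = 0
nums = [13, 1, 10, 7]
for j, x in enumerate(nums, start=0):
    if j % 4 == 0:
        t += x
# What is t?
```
Trace:
  t=0
  t=13, j=0, x=13
  t=13, j=1, x=1
  t=13, j=2, x=10
  t=13, j=3, x=7

Final answer: 13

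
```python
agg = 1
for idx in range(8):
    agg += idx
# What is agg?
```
Trace:
  agg=1
  agg=1, idx=0
  agg=2, idx=1
  agg=4, idx=2
  agg=7, idx=3
  agg=11, idx=4
  agg=16, idx=5
  agg=22, idx=6
  agg=29, idx=7

Final answer: 29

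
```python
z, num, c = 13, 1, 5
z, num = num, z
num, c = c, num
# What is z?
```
Trace:
  z=13, num=1, c=5
  z=1, num=13, c=5
  z=1, num=5, c=13

Final answer: 1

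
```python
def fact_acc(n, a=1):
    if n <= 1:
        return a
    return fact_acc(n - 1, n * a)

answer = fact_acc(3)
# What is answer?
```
Call trace:
fact_acc(n=3, a=1)
  fact_acc(n=2, a=3)
    fact_acc(n=1, a=6)
    -> return 6
  -> return 6
-> return 6

Final answer: 6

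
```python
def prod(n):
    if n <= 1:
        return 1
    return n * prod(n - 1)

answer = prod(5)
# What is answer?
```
Call trace:
prod(n=5)
  prod(n=4)
    prod(n=3)
      prod(n=2)
        prod(n=1)
        -> return 1
      -> return 2
    -> return 6
  -> return 24
-> return 120

Final answer: 120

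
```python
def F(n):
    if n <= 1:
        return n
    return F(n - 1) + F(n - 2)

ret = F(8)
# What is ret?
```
Call trace (a repeated sub-call is expanded the first time; later identical calls just restate its return value):
F(n=8)
  F(n=7)
    F(n=6)
      F(n=5)
        F(n=4)
          F(n=3)
            F(n=2)
              F(n=1)
              -> return 1
              F(n=0)
              -> return 0
            -> return 1
            F(n=1)
            -> return 1
          -> return 2
          F(n=2) -> return 1  (same call as traced above)
        -> return 3
        F(n=3) -> return 2  (same call as traced above)
      -> return 5
      F(n=4) -> return 3  (same call as traced above)
    -> return 8
    F(n=5) -> return 5  (same call as traced above)
  -> return 13
  F(n=6) -> return 8  (same call as traced above)
-> return 21

Final answer: 21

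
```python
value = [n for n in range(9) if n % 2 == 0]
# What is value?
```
Trace:
  n=0
  n=1
  n=2
  n=3
  n=4
  n=5
  n=6
  n=7
  n=8
  value=[0, 2, 4, 6, 8]

Final answer: [0, 2, 4, 6, 8]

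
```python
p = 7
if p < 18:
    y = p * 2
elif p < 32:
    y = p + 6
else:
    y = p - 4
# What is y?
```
Trace:
  p=7
  p=7, y=14

Final answer: 14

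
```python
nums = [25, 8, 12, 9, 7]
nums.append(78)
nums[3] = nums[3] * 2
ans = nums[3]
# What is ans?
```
Trace:
  nums=[25, 8, 12, 9, 7]
  nums=[25, 8, 12, 9, 7, 78]
  nums=[25, 8, 12, 18, 7, 78]
  nums=[25, 8, 12, 18, 7, 78], ans=18

Final answer: 18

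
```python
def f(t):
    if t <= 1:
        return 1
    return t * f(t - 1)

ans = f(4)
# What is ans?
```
Call trace:
f(t=4)
  f(t=3)
    f(t=2)
      f(t=1)
      -> return 1
    -> return 2
  -> return 6
-> return 24

Final answer: 24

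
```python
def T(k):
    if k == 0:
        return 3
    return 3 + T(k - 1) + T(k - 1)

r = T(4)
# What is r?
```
Call trace (a repeated sub-call is expanded the first time; later identical calls just restate its return value):
T(k=4)
  T(k=3)
    T(k=2)
      T(k=1)
        T(k=0)
        -> return 3
        T(k=0)
        -> return 3
      -> return 9
      T(k=1) -> return 9  (same call as traced above)
    -> return 21
    T(k=2) -> return 21  (same call as traced above)
  -> return 45
  T(k=3) -> return 45  (same call as traced above)
-> return 93

Final answer: 93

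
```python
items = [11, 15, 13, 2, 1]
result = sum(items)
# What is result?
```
Trace:
  items=[11, 15, 13, 2, 1]
  items=[11, 15, 13, 2, 1], result=42

Final answer: 42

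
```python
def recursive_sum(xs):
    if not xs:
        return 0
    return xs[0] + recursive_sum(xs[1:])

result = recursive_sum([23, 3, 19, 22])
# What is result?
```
Call trace:
recursive_sum(xs=[23, 3, 19, 22])
  recursive_sum(xs=[3, 19, 22])
    recursive_sum(xs=[19, 22])
      recursive_sum(xs=[22])
        recursive_sum(xs=[])
        -> return 0
      -> return 22
    -> return 41
  -> return 44
-> return 67

Final answer: 67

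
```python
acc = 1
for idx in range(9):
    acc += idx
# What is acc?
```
Trace:
  acc=1
  acc=1, idx=0
  acc=2, idx=1
  acc=4, idx=2
  acc=7, idx=3
  acc=11, idx=4
  acc=16, idx=5
  acc=22, idx=6
  acc=29, idx=7
  acc=37, idx=8

Final answer: 37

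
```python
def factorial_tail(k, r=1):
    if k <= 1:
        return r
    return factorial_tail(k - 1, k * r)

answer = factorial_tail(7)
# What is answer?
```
Call trace:
factorial_tail(k=7, r=1)
  factorial_tail(k=6, r=7)
    factorial_tail(k=5, r=42)
      factorial_tail(k=4, r=210)
        factorial_tail(k=3, r=840)
          factorial_tail(k=2, r=2520)
            factorial_tail(k=1, r=5040)
            -> return 5040
          -> return 5040
        -> return 5040
      -> return 5040
    -> return 5040
  -> return 5040
-> return 5040

Final answer: 5040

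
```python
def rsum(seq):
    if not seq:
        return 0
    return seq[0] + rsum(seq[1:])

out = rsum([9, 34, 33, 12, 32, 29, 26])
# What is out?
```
Call trace:
rsum(seq=[9, 34, 33, 12, 32, 29, 26])
  rsum(seq=[34, 33, 12, 32, 29, 26])
    rsum(seq=[33, 12, 32, 29, 26])
      rsum(seq=[12, 32, 29, 26])
        rsum(seq=[32, 29, 26])
          rsum(seq=[29, 26])
            rsum(seq=[26])
              rsum(seq=[])
              -> return 0
            -> return 26
          -> return 55
        -> return 87
      -> return 99
    -> return 132
  -> return 166
-> return 175

Final answer: 175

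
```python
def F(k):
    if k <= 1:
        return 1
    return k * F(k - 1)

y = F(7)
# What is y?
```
Call trace:
F(k=7)
  F(k=6)
    F(k=5)
      F(k=4)
        F(k=3)
          F(k=2)
            F(k=1)
            -> return 1
          -> return 2
        -> return 6
      -> return 24
    -> return 120
  -> return 720
-> return 5040

Final answer: 5040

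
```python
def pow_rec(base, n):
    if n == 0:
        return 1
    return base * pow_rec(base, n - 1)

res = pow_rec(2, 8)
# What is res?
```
Call trace:
pow_rec(base=2, n=8)
  pow_rec(base=2, n=7)
    pow_rec(base=2, n=6)
      pow_rec(base=2, n=5)
        pow_rec(base=2, n=4)
          pow_rec(base=2, n=3)
            pow_rec(base=2, n=2)
              pow_rec(base=2, n=1)
                pow_rec(base=2, n=0)
                -> return 1
              -> return 2
            -> return 4
          -> return 8
        -> return 16
      -> return 32
    -> return 64
  -> return 128
-> return 256

Final answer: 256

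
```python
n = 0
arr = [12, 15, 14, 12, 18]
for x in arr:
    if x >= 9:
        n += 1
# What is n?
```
Trace:
  n=0
  n=1, x=12
  n=2, x=15
  n=3, x=14
  n=4, x=12
  n=5, x=18

Final answer: 5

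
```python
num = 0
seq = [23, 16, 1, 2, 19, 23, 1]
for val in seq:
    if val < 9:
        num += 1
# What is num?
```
Trace:
  num=0
  num=0, val=23
  num=0, val=16
  num=1, val=1
  num=2, val=2
  num=2, val=19
  num=2, val=23
  num=3, val=1

Final answer: 3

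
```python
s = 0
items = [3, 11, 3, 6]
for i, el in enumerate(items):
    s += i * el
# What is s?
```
Trace:
  s=0
  s=0, i=0, el=3
  s=11, i=1, el=11
  s=17, i=2, el=3
  s=35, i=3, el=6

Final answer: 35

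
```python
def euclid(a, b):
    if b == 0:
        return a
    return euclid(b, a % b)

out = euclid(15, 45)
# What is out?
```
Call trace:
euclid(a=15, b=45)
  euclid(a=45, b=15)
    euclid(a=15, b=0)
    -> return 15
  -> return 15
-> return 15

Final answer: 15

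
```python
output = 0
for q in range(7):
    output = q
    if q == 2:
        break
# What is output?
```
Trace:
  output=0
  output=0, q=0
  output=1, q=1
  output=2, q=2

Final answer: 2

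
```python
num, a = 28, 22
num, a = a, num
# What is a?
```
Trace:
  num=28, a=22
  num=22, a=28

Final answer: 28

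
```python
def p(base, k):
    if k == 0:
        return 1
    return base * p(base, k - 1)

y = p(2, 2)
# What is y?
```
Call trace:
p(base=2, k=2)
  p(base=2, k=1)
    p(base=2, k=0)
    -> return 1
  -> return 2
-> return 4

Final answer: 4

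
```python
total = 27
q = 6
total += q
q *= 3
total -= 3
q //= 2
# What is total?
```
Trace:
  total=27
  total=27, q=6
  total=33, q=6
  total=33, q=18
  total=30, q=18
  total=30, q=9

Final answer: 30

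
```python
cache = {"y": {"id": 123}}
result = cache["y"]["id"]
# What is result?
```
Trace:
  cache={'y': {'id': 123}}
  cache={'y': {'id': 123}}, result=123

Final answer: 123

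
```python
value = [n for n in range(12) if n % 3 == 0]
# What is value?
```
Trace:
  n=0
  n=1
  n=2
  n=3
  n=4
  n=5
  n=6
  n=7
  n=8
  n=9
  n=10
  n=11
  value=[0, 3, 6, 9]

Final answer: [0, 3, 6, 9]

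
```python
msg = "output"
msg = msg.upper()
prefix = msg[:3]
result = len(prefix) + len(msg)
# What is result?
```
Trace:
  msg='output'
  msg='OUTPUT'
  msg='OUTPUT', prefix='OUT'
  msg='OUTPUT', prefix='OUT', result=9

Final answer: 9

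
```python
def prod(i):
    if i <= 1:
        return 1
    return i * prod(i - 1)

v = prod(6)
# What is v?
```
Call trace:
prod(i=6)
  prod(i=5)
    prod(i=4)
      prod(i=3)
        prod(i=2)
          prod(i=1)
          -> return 1
        -> return 2
      -> return 6
    -> return 24
  -> return 120
-> return 720

Final answer: 720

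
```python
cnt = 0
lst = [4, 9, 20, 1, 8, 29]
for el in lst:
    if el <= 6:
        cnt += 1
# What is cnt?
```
Trace:
  cnt=0
  cnt=1, el=4
  cnt=1, el=9
  cnt=1, el=20
  cnt=2, el=1
  cnt=2, el=8
  cnt=2, el=29

Final answer: 2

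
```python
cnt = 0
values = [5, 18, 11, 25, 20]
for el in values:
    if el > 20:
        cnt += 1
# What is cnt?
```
Trace:
  cnt=0
  cnt=0, el=5
  cnt=0, el=18
  cnt=0, el=11
  cnt=1, el=25
  cnt=1, el=20

Final answer: 1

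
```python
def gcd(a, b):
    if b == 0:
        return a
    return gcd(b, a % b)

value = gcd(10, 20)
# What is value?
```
Call trace:
gcd(a=10, b=20)
  gcd(a=20, b=10)
    gcd(a=10, b=0)
    -> return 10
  -> return 10
-> return 10

Final answer: 10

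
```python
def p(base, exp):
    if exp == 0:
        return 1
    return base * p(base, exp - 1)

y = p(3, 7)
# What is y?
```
Call trace:
p(base=3, exp=7)
  p(base=3, exp=6)
    p(base=3, exp=5)
      p(base=3, exp=4)
        p(base=3, exp=3)
          p(base=3, exp=2)
            p(base=3, exp=1)
              p(base=3, exp=0)
              -> return 1
            -> return 3
          -> return 9
        -> return 27
      -> return 81
    -> return 243
  -> return 729
-> return 2187

Final answer: 2187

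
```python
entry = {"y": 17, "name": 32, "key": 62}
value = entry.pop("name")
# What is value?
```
Trace:
  entry={'y': 17, 'name': 32, 'key': 62}
  entry={'y': 17, 'key': 62}, value=32

Final answer: 32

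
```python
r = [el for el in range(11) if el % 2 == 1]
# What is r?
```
Trace:
  el=0
  el=1
  el=2
  el=3
  el=4
  el=5
  el=6
  el=7
  el=8
  el=9
  el=10
  r=[1, 3, 5, 7, 9]

Final answer: [1, 3, 5, 7, 9]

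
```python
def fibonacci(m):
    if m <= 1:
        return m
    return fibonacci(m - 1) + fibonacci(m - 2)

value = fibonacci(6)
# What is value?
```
Call trace (a repeated sub-call is expanded the first time; later identical calls just restate its return value):
fibonacci(m=6)
  fibonacci(m=5)
    fibonacci(m=4)
      fibonacci(m=3)
        fibonacci(m=2)
          fibonacci(m=1)
          -> return 1
          fibonacci(m=0)
          -> return 0
        -> return 1
        fibonacci(m=1)
        -> return 1
      -> return 2
      fibonacci(m=2) -> return 1  (same call as traced above)
    -> return 3
    fibonacci(m=3) -> return 2  (same call as traced above)
  -> return 5
  fibonacci(m=4) -> return 3  (same call as traced above)
-> return 8

Final answer: 8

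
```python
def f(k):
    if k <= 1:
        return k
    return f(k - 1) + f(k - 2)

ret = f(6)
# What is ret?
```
Call trace (a repeated sub-call is expanded the first time; later identical calls just restate its return value):
f(k=6)
  f(k=5)
    f(k=4)
      f(k=3)
        f(k=2)
          f(k=1)
          -> return 1
          f(k=0)
          -> return 0
        -> return 1
        f(k=1)
        -> return 1
      -> return 2
      f(k=2) -> return 1  (same call as traced above)
    -> return 3
    f(k=3) -> return 2  (same call as traced above)
  -> return 5
  f(k=4) -> return 3  (same call as traced above)
-> return 8

Final answer: 8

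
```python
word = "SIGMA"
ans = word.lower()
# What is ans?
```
Trace:
  word='SIGMA'
  word='SIGMA', ans='sigma'

Final answer: 'sigma'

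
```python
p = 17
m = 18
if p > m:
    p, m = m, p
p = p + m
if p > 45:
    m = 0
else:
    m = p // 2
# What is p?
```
Trace:
  p=17
  p=17, m=18
  p=17, m=18
  p=35, m=18
  p=35, m=17

Final answer: 35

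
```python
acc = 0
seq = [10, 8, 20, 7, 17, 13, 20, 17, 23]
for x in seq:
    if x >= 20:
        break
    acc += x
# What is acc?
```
Trace:
  acc=0
  acc=10, x=10
  acc=18, x=8
  acc=18, x=20

Final answer: 18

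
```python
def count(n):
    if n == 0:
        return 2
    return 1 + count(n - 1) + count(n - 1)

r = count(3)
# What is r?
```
Call trace (a repeated sub-call is expanded the first time; later identical calls just restate its return value):
count(n=3)
  count(n=2)
    count(n=1)
      count(n=0)
      -> return 2
      count(n=0)
      -> return 2
    -> return 5
    count(n=1) -> return 5  (same call as traced above)
  -> return 11
  count(n=2) -> return 11  (same call as traced above)
-> return 23

Final answer: 23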